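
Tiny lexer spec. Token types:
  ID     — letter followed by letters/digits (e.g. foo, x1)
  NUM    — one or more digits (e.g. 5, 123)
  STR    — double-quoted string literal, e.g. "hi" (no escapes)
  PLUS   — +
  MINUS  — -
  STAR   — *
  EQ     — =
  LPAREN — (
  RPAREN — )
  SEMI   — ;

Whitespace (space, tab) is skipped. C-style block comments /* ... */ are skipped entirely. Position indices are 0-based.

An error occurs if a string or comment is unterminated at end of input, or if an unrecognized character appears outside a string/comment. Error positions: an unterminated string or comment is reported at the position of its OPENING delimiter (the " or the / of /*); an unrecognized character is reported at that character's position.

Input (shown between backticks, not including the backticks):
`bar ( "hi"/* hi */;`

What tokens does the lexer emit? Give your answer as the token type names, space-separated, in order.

Answer: ID LPAREN STR SEMI

Derivation:
pos=0: emit ID 'bar' (now at pos=3)
pos=4: emit LPAREN '('
pos=6: enter STRING mode
pos=6: emit STR "hi" (now at pos=10)
pos=10: enter COMMENT mode (saw '/*')
exit COMMENT mode (now at pos=18)
pos=18: emit SEMI ';'
DONE. 4 tokens: [ID, LPAREN, STR, SEMI]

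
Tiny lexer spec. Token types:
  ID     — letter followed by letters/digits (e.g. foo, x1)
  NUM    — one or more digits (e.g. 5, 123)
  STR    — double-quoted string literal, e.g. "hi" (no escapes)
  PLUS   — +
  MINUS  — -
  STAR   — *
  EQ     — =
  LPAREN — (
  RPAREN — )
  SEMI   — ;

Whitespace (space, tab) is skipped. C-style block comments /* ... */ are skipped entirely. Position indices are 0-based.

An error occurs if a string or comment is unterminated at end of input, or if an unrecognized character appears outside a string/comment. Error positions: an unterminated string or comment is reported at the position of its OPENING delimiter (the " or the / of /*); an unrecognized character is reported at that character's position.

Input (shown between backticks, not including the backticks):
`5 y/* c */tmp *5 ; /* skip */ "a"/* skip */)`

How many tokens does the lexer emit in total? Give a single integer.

Answer: 8

Derivation:
pos=0: emit NUM '5' (now at pos=1)
pos=2: emit ID 'y' (now at pos=3)
pos=3: enter COMMENT mode (saw '/*')
exit COMMENT mode (now at pos=10)
pos=10: emit ID 'tmp' (now at pos=13)
pos=14: emit STAR '*'
pos=15: emit NUM '5' (now at pos=16)
pos=17: emit SEMI ';'
pos=19: enter COMMENT mode (saw '/*')
exit COMMENT mode (now at pos=29)
pos=30: enter STRING mode
pos=30: emit STR "a" (now at pos=33)
pos=33: enter COMMENT mode (saw '/*')
exit COMMENT mode (now at pos=43)
pos=43: emit RPAREN ')'
DONE. 8 tokens: [NUM, ID, ID, STAR, NUM, SEMI, STR, RPAREN]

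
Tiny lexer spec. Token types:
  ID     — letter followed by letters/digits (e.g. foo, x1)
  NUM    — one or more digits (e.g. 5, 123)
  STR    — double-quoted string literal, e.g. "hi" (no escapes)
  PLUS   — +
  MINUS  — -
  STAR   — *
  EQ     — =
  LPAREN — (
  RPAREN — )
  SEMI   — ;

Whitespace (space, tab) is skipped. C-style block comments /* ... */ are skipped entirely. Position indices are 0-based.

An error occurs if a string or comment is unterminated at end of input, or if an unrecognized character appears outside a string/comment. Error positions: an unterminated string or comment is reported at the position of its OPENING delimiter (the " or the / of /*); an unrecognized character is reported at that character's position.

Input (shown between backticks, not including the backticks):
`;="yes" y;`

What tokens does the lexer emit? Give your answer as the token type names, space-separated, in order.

pos=0: emit SEMI ';'
pos=1: emit EQ '='
pos=2: enter STRING mode
pos=2: emit STR "yes" (now at pos=7)
pos=8: emit ID 'y' (now at pos=9)
pos=9: emit SEMI ';'
DONE. 5 tokens: [SEMI, EQ, STR, ID, SEMI]

Answer: SEMI EQ STR ID SEMI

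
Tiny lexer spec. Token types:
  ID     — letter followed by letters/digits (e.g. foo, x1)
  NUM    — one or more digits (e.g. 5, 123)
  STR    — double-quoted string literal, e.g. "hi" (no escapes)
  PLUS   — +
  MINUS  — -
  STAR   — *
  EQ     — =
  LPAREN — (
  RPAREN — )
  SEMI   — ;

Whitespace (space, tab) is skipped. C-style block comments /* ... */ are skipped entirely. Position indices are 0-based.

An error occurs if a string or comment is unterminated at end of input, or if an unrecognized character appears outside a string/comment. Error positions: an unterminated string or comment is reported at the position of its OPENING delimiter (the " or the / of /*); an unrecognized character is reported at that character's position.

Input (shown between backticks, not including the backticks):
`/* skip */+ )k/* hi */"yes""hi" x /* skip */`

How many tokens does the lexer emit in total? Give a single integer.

pos=0: enter COMMENT mode (saw '/*')
exit COMMENT mode (now at pos=10)
pos=10: emit PLUS '+'
pos=12: emit RPAREN ')'
pos=13: emit ID 'k' (now at pos=14)
pos=14: enter COMMENT mode (saw '/*')
exit COMMENT mode (now at pos=22)
pos=22: enter STRING mode
pos=22: emit STR "yes" (now at pos=27)
pos=27: enter STRING mode
pos=27: emit STR "hi" (now at pos=31)
pos=32: emit ID 'x' (now at pos=33)
pos=34: enter COMMENT mode (saw '/*')
exit COMMENT mode (now at pos=44)
DONE. 6 tokens: [PLUS, RPAREN, ID, STR, STR, ID]

Answer: 6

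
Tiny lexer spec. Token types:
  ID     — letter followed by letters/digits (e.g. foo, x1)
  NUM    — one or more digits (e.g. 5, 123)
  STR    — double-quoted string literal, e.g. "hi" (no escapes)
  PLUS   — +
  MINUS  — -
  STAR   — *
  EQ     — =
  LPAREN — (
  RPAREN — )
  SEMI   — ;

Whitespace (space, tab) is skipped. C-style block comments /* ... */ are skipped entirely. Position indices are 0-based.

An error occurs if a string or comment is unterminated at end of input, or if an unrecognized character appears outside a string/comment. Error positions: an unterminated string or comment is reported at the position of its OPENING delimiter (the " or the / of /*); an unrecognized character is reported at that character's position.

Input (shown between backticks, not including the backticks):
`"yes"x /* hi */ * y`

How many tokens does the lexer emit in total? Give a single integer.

Answer: 4

Derivation:
pos=0: enter STRING mode
pos=0: emit STR "yes" (now at pos=5)
pos=5: emit ID 'x' (now at pos=6)
pos=7: enter COMMENT mode (saw '/*')
exit COMMENT mode (now at pos=15)
pos=16: emit STAR '*'
pos=18: emit ID 'y' (now at pos=19)
DONE. 4 tokens: [STR, ID, STAR, ID]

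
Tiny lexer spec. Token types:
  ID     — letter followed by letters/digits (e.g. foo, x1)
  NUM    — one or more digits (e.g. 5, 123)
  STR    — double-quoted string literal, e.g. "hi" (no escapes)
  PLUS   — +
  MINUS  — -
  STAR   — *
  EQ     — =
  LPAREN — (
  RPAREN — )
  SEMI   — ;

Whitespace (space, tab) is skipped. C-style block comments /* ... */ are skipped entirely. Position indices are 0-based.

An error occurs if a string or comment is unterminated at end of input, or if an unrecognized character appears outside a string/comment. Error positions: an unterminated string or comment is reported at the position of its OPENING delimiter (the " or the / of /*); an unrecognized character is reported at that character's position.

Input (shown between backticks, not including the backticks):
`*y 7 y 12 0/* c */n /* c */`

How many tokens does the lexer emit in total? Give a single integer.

Answer: 7

Derivation:
pos=0: emit STAR '*'
pos=1: emit ID 'y' (now at pos=2)
pos=3: emit NUM '7' (now at pos=4)
pos=5: emit ID 'y' (now at pos=6)
pos=7: emit NUM '12' (now at pos=9)
pos=10: emit NUM '0' (now at pos=11)
pos=11: enter COMMENT mode (saw '/*')
exit COMMENT mode (now at pos=18)
pos=18: emit ID 'n' (now at pos=19)
pos=20: enter COMMENT mode (saw '/*')
exit COMMENT mode (now at pos=27)
DONE. 7 tokens: [STAR, ID, NUM, ID, NUM, NUM, ID]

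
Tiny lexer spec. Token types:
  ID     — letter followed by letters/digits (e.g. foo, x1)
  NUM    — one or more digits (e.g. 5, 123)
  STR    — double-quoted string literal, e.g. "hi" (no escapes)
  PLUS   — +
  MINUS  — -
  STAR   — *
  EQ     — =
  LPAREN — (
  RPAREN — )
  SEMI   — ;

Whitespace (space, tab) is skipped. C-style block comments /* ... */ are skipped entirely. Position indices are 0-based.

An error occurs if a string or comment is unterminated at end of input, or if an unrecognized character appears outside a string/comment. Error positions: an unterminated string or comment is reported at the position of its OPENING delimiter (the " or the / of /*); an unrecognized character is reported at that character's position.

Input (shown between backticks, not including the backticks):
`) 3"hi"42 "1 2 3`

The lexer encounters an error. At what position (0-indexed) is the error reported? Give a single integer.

pos=0: emit RPAREN ')'
pos=2: emit NUM '3' (now at pos=3)
pos=3: enter STRING mode
pos=3: emit STR "hi" (now at pos=7)
pos=7: emit NUM '42' (now at pos=9)
pos=10: enter STRING mode
pos=10: ERROR — unterminated string

Answer: 10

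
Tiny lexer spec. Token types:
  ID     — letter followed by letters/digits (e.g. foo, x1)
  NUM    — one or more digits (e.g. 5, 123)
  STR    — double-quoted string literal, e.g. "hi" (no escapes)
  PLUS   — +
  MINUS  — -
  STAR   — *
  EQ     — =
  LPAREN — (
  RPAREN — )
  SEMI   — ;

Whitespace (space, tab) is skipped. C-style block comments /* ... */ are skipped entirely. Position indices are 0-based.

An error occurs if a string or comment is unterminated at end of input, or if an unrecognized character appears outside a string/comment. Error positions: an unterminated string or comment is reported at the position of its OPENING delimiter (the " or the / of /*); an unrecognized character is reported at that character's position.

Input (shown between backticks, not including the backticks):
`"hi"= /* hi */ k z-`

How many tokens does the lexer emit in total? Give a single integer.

pos=0: enter STRING mode
pos=0: emit STR "hi" (now at pos=4)
pos=4: emit EQ '='
pos=6: enter COMMENT mode (saw '/*')
exit COMMENT mode (now at pos=14)
pos=15: emit ID 'k' (now at pos=16)
pos=17: emit ID 'z' (now at pos=18)
pos=18: emit MINUS '-'
DONE. 5 tokens: [STR, EQ, ID, ID, MINUS]

Answer: 5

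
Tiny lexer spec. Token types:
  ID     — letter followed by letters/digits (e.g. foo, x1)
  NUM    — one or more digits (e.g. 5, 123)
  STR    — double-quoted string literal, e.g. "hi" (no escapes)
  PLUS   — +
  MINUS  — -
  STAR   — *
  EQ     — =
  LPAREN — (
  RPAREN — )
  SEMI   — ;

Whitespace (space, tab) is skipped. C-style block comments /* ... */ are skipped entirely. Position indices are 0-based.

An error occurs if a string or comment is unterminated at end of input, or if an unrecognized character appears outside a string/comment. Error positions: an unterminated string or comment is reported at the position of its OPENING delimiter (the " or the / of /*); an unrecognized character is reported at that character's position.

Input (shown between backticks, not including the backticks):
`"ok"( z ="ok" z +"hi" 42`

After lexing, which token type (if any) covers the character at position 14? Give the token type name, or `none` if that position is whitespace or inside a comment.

pos=0: enter STRING mode
pos=0: emit STR "ok" (now at pos=4)
pos=4: emit LPAREN '('
pos=6: emit ID 'z' (now at pos=7)
pos=8: emit EQ '='
pos=9: enter STRING mode
pos=9: emit STR "ok" (now at pos=13)
pos=14: emit ID 'z' (now at pos=15)
pos=16: emit PLUS '+'
pos=17: enter STRING mode
pos=17: emit STR "hi" (now at pos=21)
pos=22: emit NUM '42' (now at pos=24)
DONE. 9 tokens: [STR, LPAREN, ID, EQ, STR, ID, PLUS, STR, NUM]
Position 14: char is 'z' -> ID

Answer: ID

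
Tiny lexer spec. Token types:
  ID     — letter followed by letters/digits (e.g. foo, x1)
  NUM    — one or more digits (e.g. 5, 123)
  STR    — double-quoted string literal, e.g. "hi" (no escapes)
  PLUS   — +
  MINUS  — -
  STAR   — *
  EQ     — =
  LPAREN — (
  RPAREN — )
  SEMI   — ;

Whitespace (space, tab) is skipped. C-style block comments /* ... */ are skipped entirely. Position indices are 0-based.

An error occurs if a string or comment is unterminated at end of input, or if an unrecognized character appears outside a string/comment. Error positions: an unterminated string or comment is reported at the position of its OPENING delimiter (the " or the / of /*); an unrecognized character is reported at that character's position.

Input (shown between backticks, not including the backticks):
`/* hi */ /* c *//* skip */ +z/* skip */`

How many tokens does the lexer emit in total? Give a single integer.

Answer: 2

Derivation:
pos=0: enter COMMENT mode (saw '/*')
exit COMMENT mode (now at pos=8)
pos=9: enter COMMENT mode (saw '/*')
exit COMMENT mode (now at pos=16)
pos=16: enter COMMENT mode (saw '/*')
exit COMMENT mode (now at pos=26)
pos=27: emit PLUS '+'
pos=28: emit ID 'z' (now at pos=29)
pos=29: enter COMMENT mode (saw '/*')
exit COMMENT mode (now at pos=39)
DONE. 2 tokens: [PLUS, ID]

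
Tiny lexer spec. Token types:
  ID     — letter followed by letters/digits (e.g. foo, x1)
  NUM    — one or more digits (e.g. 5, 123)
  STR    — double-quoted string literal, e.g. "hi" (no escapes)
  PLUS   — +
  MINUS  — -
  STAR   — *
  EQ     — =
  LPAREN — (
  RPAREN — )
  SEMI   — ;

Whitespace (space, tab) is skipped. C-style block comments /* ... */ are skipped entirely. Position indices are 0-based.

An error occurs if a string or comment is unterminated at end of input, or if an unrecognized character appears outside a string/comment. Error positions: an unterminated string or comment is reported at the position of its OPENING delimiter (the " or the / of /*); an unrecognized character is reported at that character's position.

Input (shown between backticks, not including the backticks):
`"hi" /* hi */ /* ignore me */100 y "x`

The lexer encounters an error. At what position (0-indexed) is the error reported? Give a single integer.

Answer: 35

Derivation:
pos=0: enter STRING mode
pos=0: emit STR "hi" (now at pos=4)
pos=5: enter COMMENT mode (saw '/*')
exit COMMENT mode (now at pos=13)
pos=14: enter COMMENT mode (saw '/*')
exit COMMENT mode (now at pos=29)
pos=29: emit NUM '100' (now at pos=32)
pos=33: emit ID 'y' (now at pos=34)
pos=35: enter STRING mode
pos=35: ERROR — unterminated string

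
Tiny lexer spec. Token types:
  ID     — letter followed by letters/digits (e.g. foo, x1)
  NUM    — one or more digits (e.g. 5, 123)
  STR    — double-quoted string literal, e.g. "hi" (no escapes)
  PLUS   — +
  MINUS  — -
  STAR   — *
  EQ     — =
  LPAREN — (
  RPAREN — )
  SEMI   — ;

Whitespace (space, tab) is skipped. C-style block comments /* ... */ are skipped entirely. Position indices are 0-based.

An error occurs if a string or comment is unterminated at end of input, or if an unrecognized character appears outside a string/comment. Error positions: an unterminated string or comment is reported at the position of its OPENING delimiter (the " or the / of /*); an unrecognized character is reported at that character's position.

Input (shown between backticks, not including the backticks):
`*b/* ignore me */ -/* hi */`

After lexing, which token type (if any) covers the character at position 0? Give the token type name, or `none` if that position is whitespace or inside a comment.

Answer: STAR

Derivation:
pos=0: emit STAR '*'
pos=1: emit ID 'b' (now at pos=2)
pos=2: enter COMMENT mode (saw '/*')
exit COMMENT mode (now at pos=17)
pos=18: emit MINUS '-'
pos=19: enter COMMENT mode (saw '/*')
exit COMMENT mode (now at pos=27)
DONE. 3 tokens: [STAR, ID, MINUS]
Position 0: char is '*' -> STAR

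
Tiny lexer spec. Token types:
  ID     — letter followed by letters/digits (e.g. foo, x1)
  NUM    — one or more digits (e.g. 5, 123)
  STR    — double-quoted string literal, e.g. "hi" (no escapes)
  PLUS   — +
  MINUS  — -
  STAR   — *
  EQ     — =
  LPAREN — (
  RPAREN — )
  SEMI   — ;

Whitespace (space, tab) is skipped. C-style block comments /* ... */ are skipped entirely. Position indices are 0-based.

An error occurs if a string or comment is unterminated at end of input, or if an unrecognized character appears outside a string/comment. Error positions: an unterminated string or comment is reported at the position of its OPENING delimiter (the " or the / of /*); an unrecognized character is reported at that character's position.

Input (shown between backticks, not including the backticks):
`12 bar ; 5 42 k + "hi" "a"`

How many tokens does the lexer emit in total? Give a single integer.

Answer: 9

Derivation:
pos=0: emit NUM '12' (now at pos=2)
pos=3: emit ID 'bar' (now at pos=6)
pos=7: emit SEMI ';'
pos=9: emit NUM '5' (now at pos=10)
pos=11: emit NUM '42' (now at pos=13)
pos=14: emit ID 'k' (now at pos=15)
pos=16: emit PLUS '+'
pos=18: enter STRING mode
pos=18: emit STR "hi" (now at pos=22)
pos=23: enter STRING mode
pos=23: emit STR "a" (now at pos=26)
DONE. 9 tokens: [NUM, ID, SEMI, NUM, NUM, ID, PLUS, STR, STR]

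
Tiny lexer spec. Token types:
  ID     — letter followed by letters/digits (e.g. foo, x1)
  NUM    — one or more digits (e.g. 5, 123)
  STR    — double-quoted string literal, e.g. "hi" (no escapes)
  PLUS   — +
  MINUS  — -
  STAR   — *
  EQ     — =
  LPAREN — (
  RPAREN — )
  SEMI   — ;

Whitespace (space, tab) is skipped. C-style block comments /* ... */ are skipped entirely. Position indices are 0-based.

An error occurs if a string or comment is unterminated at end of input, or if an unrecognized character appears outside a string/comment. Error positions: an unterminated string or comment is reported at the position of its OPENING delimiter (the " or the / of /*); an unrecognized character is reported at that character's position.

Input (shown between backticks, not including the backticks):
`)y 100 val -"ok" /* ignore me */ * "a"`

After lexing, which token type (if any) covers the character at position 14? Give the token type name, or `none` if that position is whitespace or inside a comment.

pos=0: emit RPAREN ')'
pos=1: emit ID 'y' (now at pos=2)
pos=3: emit NUM '100' (now at pos=6)
pos=7: emit ID 'val' (now at pos=10)
pos=11: emit MINUS '-'
pos=12: enter STRING mode
pos=12: emit STR "ok" (now at pos=16)
pos=17: enter COMMENT mode (saw '/*')
exit COMMENT mode (now at pos=32)
pos=33: emit STAR '*'
pos=35: enter STRING mode
pos=35: emit STR "a" (now at pos=38)
DONE. 8 tokens: [RPAREN, ID, NUM, ID, MINUS, STR, STAR, STR]
Position 14: char is 'k' -> STR

Answer: STR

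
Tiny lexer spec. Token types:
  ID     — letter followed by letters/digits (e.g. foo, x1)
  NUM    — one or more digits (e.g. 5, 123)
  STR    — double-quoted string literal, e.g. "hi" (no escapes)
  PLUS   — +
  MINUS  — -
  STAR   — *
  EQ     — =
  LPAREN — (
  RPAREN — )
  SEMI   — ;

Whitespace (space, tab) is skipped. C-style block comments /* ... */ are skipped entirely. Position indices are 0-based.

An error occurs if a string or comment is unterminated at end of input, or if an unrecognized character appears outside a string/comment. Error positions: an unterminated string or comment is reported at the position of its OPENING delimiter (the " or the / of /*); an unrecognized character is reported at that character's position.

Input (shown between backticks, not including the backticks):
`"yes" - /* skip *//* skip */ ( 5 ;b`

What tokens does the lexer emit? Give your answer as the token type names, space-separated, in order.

Answer: STR MINUS LPAREN NUM SEMI ID

Derivation:
pos=0: enter STRING mode
pos=0: emit STR "yes" (now at pos=5)
pos=6: emit MINUS '-'
pos=8: enter COMMENT mode (saw '/*')
exit COMMENT mode (now at pos=18)
pos=18: enter COMMENT mode (saw '/*')
exit COMMENT mode (now at pos=28)
pos=29: emit LPAREN '('
pos=31: emit NUM '5' (now at pos=32)
pos=33: emit SEMI ';'
pos=34: emit ID 'b' (now at pos=35)
DONE. 6 tokens: [STR, MINUS, LPAREN, NUM, SEMI, ID]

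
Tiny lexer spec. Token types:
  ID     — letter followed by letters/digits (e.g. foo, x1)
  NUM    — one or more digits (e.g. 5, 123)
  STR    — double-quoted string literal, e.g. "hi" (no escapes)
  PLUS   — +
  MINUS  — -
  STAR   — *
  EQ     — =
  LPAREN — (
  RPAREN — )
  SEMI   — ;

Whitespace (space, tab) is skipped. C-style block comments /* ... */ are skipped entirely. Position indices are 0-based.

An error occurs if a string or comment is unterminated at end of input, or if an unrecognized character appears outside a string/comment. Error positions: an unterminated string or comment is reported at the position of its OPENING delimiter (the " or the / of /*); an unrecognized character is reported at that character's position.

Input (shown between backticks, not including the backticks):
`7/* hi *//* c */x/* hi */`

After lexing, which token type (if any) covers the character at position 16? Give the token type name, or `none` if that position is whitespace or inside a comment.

pos=0: emit NUM '7' (now at pos=1)
pos=1: enter COMMENT mode (saw '/*')
exit COMMENT mode (now at pos=9)
pos=9: enter COMMENT mode (saw '/*')
exit COMMENT mode (now at pos=16)
pos=16: emit ID 'x' (now at pos=17)
pos=17: enter COMMENT mode (saw '/*')
exit COMMENT mode (now at pos=25)
DONE. 2 tokens: [NUM, ID]
Position 16: char is 'x' -> ID

Answer: ID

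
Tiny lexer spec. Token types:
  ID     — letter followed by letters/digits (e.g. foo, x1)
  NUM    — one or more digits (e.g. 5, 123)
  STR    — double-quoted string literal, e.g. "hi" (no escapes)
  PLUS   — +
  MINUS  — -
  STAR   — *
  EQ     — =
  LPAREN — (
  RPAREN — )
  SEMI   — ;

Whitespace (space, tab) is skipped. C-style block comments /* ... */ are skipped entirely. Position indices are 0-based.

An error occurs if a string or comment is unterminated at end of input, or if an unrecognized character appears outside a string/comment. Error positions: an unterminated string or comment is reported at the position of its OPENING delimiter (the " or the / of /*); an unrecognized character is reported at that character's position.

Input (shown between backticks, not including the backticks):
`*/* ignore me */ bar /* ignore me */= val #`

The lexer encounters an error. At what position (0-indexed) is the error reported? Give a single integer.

Answer: 42

Derivation:
pos=0: emit STAR '*'
pos=1: enter COMMENT mode (saw '/*')
exit COMMENT mode (now at pos=16)
pos=17: emit ID 'bar' (now at pos=20)
pos=21: enter COMMENT mode (saw '/*')
exit COMMENT mode (now at pos=36)
pos=36: emit EQ '='
pos=38: emit ID 'val' (now at pos=41)
pos=42: ERROR — unrecognized char '#'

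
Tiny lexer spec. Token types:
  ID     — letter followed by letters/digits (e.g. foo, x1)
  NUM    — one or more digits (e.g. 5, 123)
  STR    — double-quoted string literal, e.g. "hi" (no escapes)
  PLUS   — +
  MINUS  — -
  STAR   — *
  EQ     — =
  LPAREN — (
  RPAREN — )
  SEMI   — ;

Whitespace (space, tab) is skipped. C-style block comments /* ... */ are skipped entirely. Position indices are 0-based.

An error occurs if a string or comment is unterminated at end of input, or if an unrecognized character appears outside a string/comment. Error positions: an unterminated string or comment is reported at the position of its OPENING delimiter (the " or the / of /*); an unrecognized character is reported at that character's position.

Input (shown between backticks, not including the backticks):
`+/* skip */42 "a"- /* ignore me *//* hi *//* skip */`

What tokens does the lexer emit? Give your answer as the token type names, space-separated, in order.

pos=0: emit PLUS '+'
pos=1: enter COMMENT mode (saw '/*')
exit COMMENT mode (now at pos=11)
pos=11: emit NUM '42' (now at pos=13)
pos=14: enter STRING mode
pos=14: emit STR "a" (now at pos=17)
pos=17: emit MINUS '-'
pos=19: enter COMMENT mode (saw '/*')
exit COMMENT mode (now at pos=34)
pos=34: enter COMMENT mode (saw '/*')
exit COMMENT mode (now at pos=42)
pos=42: enter COMMENT mode (saw '/*')
exit COMMENT mode (now at pos=52)
DONE. 4 tokens: [PLUS, NUM, STR, MINUS]

Answer: PLUS NUM STR MINUS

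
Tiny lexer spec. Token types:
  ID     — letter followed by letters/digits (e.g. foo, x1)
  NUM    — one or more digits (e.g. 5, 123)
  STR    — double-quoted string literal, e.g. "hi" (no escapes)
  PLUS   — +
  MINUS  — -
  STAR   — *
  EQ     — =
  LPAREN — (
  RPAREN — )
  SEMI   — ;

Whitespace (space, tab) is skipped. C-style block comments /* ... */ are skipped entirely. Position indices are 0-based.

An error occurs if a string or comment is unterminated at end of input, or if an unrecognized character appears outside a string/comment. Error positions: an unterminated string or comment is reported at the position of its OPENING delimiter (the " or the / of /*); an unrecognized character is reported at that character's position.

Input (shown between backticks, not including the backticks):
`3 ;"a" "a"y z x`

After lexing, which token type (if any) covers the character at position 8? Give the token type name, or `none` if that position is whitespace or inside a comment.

pos=0: emit NUM '3' (now at pos=1)
pos=2: emit SEMI ';'
pos=3: enter STRING mode
pos=3: emit STR "a" (now at pos=6)
pos=7: enter STRING mode
pos=7: emit STR "a" (now at pos=10)
pos=10: emit ID 'y' (now at pos=11)
pos=12: emit ID 'z' (now at pos=13)
pos=14: emit ID 'x' (now at pos=15)
DONE. 7 tokens: [NUM, SEMI, STR, STR, ID, ID, ID]
Position 8: char is 'a' -> STR

Answer: STR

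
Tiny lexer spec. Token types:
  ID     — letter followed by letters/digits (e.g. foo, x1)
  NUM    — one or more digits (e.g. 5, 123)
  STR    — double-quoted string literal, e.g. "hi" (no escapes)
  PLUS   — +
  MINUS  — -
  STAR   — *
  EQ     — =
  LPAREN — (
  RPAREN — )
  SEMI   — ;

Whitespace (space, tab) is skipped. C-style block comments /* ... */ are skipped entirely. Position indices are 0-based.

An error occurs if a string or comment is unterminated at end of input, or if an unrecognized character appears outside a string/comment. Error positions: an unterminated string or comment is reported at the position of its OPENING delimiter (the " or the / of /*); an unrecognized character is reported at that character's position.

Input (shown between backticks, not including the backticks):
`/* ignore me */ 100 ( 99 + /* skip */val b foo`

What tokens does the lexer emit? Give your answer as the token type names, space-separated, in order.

pos=0: enter COMMENT mode (saw '/*')
exit COMMENT mode (now at pos=15)
pos=16: emit NUM '100' (now at pos=19)
pos=20: emit LPAREN '('
pos=22: emit NUM '99' (now at pos=24)
pos=25: emit PLUS '+'
pos=27: enter COMMENT mode (saw '/*')
exit COMMENT mode (now at pos=37)
pos=37: emit ID 'val' (now at pos=40)
pos=41: emit ID 'b' (now at pos=42)
pos=43: emit ID 'foo' (now at pos=46)
DONE. 7 tokens: [NUM, LPAREN, NUM, PLUS, ID, ID, ID]

Answer: NUM LPAREN NUM PLUS ID ID ID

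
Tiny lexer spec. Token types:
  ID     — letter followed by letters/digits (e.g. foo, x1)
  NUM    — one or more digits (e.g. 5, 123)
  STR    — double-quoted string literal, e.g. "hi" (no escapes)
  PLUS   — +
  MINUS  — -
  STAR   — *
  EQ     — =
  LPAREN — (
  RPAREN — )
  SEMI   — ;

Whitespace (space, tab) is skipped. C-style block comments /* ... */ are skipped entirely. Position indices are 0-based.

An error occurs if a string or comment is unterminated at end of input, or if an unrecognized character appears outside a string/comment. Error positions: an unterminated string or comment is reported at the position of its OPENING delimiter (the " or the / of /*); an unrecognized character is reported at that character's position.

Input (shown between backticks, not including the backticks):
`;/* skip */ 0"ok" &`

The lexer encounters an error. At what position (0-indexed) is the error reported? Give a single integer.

pos=0: emit SEMI ';'
pos=1: enter COMMENT mode (saw '/*')
exit COMMENT mode (now at pos=11)
pos=12: emit NUM '0' (now at pos=13)
pos=13: enter STRING mode
pos=13: emit STR "ok" (now at pos=17)
pos=18: ERROR — unrecognized char '&'

Answer: 18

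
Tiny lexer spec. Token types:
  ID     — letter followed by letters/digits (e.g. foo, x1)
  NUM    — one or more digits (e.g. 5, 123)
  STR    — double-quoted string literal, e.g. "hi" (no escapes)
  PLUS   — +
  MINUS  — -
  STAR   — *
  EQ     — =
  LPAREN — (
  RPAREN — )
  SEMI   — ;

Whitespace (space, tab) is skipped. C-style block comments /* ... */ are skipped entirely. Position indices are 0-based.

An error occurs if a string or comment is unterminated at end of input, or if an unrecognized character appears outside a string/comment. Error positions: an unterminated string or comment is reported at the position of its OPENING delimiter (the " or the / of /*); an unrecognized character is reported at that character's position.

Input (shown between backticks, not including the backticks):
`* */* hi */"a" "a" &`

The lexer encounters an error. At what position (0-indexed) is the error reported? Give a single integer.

Answer: 19

Derivation:
pos=0: emit STAR '*'
pos=2: emit STAR '*'
pos=3: enter COMMENT mode (saw '/*')
exit COMMENT mode (now at pos=11)
pos=11: enter STRING mode
pos=11: emit STR "a" (now at pos=14)
pos=15: enter STRING mode
pos=15: emit STR "a" (now at pos=18)
pos=19: ERROR — unrecognized char '&'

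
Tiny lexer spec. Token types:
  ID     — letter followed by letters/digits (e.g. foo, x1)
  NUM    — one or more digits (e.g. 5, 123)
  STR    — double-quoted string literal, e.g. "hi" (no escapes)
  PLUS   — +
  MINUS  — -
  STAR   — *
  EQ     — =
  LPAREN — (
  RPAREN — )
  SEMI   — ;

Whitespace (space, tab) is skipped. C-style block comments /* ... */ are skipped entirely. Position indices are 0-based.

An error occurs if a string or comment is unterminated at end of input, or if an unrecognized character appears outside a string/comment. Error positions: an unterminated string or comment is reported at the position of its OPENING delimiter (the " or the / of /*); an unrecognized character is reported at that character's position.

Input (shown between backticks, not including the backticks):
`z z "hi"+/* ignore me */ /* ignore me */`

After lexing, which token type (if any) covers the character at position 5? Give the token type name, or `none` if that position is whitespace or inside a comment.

pos=0: emit ID 'z' (now at pos=1)
pos=2: emit ID 'z' (now at pos=3)
pos=4: enter STRING mode
pos=4: emit STR "hi" (now at pos=8)
pos=8: emit PLUS '+'
pos=9: enter COMMENT mode (saw '/*')
exit COMMENT mode (now at pos=24)
pos=25: enter COMMENT mode (saw '/*')
exit COMMENT mode (now at pos=40)
DONE. 4 tokens: [ID, ID, STR, PLUS]
Position 5: char is 'h' -> STR

Answer: STR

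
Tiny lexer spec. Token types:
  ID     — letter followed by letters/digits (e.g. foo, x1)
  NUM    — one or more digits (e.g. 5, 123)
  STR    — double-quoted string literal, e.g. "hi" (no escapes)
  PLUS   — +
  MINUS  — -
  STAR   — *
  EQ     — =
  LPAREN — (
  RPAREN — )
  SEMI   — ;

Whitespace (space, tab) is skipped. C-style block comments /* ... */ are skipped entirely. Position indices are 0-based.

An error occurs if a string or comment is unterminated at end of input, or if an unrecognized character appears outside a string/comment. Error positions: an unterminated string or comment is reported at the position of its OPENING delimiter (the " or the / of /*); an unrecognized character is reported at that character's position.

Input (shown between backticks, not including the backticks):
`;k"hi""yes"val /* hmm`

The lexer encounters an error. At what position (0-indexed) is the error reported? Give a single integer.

Answer: 15

Derivation:
pos=0: emit SEMI ';'
pos=1: emit ID 'k' (now at pos=2)
pos=2: enter STRING mode
pos=2: emit STR "hi" (now at pos=6)
pos=6: enter STRING mode
pos=6: emit STR "yes" (now at pos=11)
pos=11: emit ID 'val' (now at pos=14)
pos=15: enter COMMENT mode (saw '/*')
pos=15: ERROR — unterminated comment (reached EOF)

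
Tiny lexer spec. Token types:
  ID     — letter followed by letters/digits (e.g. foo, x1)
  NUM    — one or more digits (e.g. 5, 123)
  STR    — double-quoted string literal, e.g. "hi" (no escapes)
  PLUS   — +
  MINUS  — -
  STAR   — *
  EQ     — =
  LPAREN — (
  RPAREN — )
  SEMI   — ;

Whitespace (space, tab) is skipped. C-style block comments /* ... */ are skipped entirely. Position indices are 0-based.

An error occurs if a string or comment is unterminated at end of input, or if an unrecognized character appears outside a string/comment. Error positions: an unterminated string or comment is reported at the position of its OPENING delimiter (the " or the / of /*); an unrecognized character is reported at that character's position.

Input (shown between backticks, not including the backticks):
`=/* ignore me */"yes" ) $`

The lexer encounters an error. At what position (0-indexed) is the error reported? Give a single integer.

pos=0: emit EQ '='
pos=1: enter COMMENT mode (saw '/*')
exit COMMENT mode (now at pos=16)
pos=16: enter STRING mode
pos=16: emit STR "yes" (now at pos=21)
pos=22: emit RPAREN ')'
pos=24: ERROR — unrecognized char '$'

Answer: 24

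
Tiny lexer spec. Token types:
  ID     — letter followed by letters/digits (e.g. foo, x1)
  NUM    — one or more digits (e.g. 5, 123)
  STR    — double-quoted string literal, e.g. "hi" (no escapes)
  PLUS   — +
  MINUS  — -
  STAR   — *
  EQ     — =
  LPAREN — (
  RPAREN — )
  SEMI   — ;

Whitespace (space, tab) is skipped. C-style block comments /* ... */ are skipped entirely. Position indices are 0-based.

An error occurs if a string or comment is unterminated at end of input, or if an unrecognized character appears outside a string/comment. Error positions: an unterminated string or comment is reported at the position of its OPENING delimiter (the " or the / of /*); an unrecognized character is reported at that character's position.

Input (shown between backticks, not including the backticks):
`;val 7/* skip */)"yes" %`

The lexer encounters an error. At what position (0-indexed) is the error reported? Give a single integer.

Answer: 23

Derivation:
pos=0: emit SEMI ';'
pos=1: emit ID 'val' (now at pos=4)
pos=5: emit NUM '7' (now at pos=6)
pos=6: enter COMMENT mode (saw '/*')
exit COMMENT mode (now at pos=16)
pos=16: emit RPAREN ')'
pos=17: enter STRING mode
pos=17: emit STR "yes" (now at pos=22)
pos=23: ERROR — unrecognized char '%'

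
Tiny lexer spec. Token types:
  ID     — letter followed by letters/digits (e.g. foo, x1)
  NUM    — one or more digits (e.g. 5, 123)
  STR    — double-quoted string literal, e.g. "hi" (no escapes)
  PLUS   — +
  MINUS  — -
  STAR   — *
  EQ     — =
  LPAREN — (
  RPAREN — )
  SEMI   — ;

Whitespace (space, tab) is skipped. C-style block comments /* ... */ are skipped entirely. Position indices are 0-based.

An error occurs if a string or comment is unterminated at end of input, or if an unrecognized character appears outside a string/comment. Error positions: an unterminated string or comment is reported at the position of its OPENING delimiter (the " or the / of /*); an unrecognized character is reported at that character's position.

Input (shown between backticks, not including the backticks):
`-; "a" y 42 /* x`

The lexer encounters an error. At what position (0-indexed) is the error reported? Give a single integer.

pos=0: emit MINUS '-'
pos=1: emit SEMI ';'
pos=3: enter STRING mode
pos=3: emit STR "a" (now at pos=6)
pos=7: emit ID 'y' (now at pos=8)
pos=9: emit NUM '42' (now at pos=11)
pos=12: enter COMMENT mode (saw '/*')
pos=12: ERROR — unterminated comment (reached EOF)

Answer: 12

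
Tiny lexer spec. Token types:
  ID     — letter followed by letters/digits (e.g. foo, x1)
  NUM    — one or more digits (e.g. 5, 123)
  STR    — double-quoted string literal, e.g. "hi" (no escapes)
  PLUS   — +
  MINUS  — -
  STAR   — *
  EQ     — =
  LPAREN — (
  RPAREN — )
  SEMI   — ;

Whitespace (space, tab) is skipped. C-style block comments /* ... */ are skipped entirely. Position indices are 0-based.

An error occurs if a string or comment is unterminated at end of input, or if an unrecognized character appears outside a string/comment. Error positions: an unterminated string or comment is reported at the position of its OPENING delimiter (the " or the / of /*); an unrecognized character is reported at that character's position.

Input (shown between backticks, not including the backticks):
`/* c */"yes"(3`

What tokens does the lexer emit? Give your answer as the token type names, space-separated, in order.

pos=0: enter COMMENT mode (saw '/*')
exit COMMENT mode (now at pos=7)
pos=7: enter STRING mode
pos=7: emit STR "yes" (now at pos=12)
pos=12: emit LPAREN '('
pos=13: emit NUM '3' (now at pos=14)
DONE. 3 tokens: [STR, LPAREN, NUM]

Answer: STR LPAREN NUM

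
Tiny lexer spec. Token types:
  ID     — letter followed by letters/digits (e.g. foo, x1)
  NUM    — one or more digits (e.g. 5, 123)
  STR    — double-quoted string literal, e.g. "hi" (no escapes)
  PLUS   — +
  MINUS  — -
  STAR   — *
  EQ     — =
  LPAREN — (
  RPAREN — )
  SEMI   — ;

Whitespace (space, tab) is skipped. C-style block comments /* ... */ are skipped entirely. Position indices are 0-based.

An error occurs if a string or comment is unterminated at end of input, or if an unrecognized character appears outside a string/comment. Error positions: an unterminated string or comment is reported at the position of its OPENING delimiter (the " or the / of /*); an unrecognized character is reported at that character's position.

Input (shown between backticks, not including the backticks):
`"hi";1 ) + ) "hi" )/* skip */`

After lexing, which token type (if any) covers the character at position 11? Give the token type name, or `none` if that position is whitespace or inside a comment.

pos=0: enter STRING mode
pos=0: emit STR "hi" (now at pos=4)
pos=4: emit SEMI ';'
pos=5: emit NUM '1' (now at pos=6)
pos=7: emit RPAREN ')'
pos=9: emit PLUS '+'
pos=11: emit RPAREN ')'
pos=13: enter STRING mode
pos=13: emit STR "hi" (now at pos=17)
pos=18: emit RPAREN ')'
pos=19: enter COMMENT mode (saw '/*')
exit COMMENT mode (now at pos=29)
DONE. 8 tokens: [STR, SEMI, NUM, RPAREN, PLUS, RPAREN, STR, RPAREN]
Position 11: char is ')' -> RPAREN

Answer: RPAREN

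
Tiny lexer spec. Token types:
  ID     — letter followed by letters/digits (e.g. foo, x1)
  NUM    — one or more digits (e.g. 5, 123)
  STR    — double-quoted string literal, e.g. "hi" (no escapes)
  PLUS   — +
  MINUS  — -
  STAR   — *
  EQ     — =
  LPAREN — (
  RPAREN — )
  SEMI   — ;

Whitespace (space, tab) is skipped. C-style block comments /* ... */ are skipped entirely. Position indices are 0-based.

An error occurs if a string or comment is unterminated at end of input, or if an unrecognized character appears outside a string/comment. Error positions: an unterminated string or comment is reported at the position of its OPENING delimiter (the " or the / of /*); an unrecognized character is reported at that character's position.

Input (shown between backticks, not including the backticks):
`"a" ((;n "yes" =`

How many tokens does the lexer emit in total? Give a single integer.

Answer: 7

Derivation:
pos=0: enter STRING mode
pos=0: emit STR "a" (now at pos=3)
pos=4: emit LPAREN '('
pos=5: emit LPAREN '('
pos=6: emit SEMI ';'
pos=7: emit ID 'n' (now at pos=8)
pos=9: enter STRING mode
pos=9: emit STR "yes" (now at pos=14)
pos=15: emit EQ '='
DONE. 7 tokens: [STR, LPAREN, LPAREN, SEMI, ID, STR, EQ]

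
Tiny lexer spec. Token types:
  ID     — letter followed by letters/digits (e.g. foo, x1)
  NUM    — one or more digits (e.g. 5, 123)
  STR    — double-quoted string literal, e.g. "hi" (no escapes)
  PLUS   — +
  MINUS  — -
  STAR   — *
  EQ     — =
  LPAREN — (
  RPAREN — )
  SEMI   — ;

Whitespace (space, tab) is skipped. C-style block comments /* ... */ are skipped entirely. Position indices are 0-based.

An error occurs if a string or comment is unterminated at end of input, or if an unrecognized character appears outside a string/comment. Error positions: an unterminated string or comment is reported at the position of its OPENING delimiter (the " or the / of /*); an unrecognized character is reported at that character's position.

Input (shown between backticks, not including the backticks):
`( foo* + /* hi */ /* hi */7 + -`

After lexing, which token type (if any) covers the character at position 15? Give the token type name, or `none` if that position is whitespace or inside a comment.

pos=0: emit LPAREN '('
pos=2: emit ID 'foo' (now at pos=5)
pos=5: emit STAR '*'
pos=7: emit PLUS '+'
pos=9: enter COMMENT mode (saw '/*')
exit COMMENT mode (now at pos=17)
pos=18: enter COMMENT mode (saw '/*')
exit COMMENT mode (now at pos=26)
pos=26: emit NUM '7' (now at pos=27)
pos=28: emit PLUS '+'
pos=30: emit MINUS '-'
DONE. 7 tokens: [LPAREN, ID, STAR, PLUS, NUM, PLUS, MINUS]
Position 15: char is '*' -> none

Answer: none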